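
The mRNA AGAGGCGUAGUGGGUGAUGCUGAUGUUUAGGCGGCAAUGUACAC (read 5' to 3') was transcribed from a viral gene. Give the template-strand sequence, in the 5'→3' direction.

5'-GTGTACATTGCCGCCTAAACATCAGCATCACCCACTACGCCTCT-3'

Replace U with T to get the coding DNA strand: AGAGGCGTAGTGGGTGATGCTGATGTTTAGGCGGCAATGTACAC. The template strand is its reverse complement (complement TCTCCGCATCACCCACTACGACTACAAATCCGCCGTTACATGTG, then reverse).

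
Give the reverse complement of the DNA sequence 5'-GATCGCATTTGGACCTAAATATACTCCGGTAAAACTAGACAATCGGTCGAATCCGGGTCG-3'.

5'-CGACCCGGATTCGACCGATTGTCTAGTTTTACCGGAGTATATTTAGGTCCAAATGCGATC-3'

Complement each base (A↔T, G↔C): CTAGCGTAAACCTGGATTTATATGAGGCCATTTTGATCTGTTAGCCAGCTTAGGCCCAGC. Then reverse.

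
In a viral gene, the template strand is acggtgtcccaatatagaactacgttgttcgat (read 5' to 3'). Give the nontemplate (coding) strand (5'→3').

The coding strand is complementary and antiparallel to the template: take the complement (A↔T, G↔C) and reverse.

5'-ATCGAACAACGTAGTTCTATATTGGGACACCGT-3'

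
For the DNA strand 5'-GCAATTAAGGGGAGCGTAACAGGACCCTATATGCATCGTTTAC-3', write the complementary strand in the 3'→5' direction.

Base-pairing A↔T, G↔C gives the complement. The complementary strand is antiparallel, so paired with a 5'→3' strand it runs 3'→5'.

3'-CGTTAATTCCCCTCGCATTGTCCTGGGATATACGTAGCAAATG-5'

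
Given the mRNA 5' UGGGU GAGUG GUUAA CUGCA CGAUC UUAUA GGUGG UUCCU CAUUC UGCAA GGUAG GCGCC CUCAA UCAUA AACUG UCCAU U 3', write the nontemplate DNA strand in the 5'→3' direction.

The coding DNA strand has the same 5'→3' sequence as the mRNA with U replaced by T.

5'-TGGGTGAGTGGTTAACTGCACGATCTTATAGGTGGTTCCTCATTCTGCAAGGTAGGCGCCCTCAATCATAAACTGTCCATT-3'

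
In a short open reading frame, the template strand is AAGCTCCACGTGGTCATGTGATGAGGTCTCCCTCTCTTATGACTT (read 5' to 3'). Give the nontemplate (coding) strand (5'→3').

5'-AAGTCATAAGAGAGGGAGACCTCATCACATGACCACGTGGAGCTT-3'

The coding strand is complementary and antiparallel to the template: take the complement (A↔T, G↔C) and reverse.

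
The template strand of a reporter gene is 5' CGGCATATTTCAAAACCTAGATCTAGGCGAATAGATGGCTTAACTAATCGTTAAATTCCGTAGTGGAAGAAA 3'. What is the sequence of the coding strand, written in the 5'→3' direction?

5′-TTTCTTCCACTACGGAATTTAACGATTAGTTAAGCCATCTATTCGCCTAGATCTAGGTTTTGAAATATGCCG-3′

The coding strand is complementary and antiparallel to the template: take the complement (A↔T, G↔C) and reverse.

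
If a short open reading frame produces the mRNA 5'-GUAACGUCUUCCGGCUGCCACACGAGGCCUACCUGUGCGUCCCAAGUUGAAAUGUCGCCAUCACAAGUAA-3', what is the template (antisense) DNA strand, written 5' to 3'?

5'-TTACTTGTGATGGCGACATTTCAACTTGGGACGCACAGGTAGGCCTCGTGTGGCAGCCGGAAGACGTTAC-3'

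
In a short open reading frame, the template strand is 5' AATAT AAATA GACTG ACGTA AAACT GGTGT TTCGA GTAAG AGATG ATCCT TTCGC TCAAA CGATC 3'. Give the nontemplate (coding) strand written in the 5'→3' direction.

The coding strand is complementary and antiparallel to the template: take the complement (A↔T, G↔C) and reverse.

5'-GATCGTTTGAGCGAAAGGATCATCTCTTACTCGAAACACCAGTTTTACGTCAGTCTATTTATATT-3'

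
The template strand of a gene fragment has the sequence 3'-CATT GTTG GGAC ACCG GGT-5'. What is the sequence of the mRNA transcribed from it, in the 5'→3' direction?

5'-GUAACAACCCUGUGGCCCA-3'

Reading the template 3'→5' as shown, RNA polymerase pairs each base (A→U, T→A, G↔C) to build mRNA 5'→3' directly.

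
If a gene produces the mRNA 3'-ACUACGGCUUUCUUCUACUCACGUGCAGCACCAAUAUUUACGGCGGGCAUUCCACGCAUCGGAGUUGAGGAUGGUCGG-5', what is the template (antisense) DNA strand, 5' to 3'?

5'-TGATGCCGAAAGAAGATGAGTGCACGTCGTGGTTATAAATGCCGCCCGTAAGGTGCGTAGCCTCAACTCCTACCAGCC-3'

Written 5'→3' the mRNA is GGCUGGUAGGAGUUGAGGCUACGCACCUUACGGGCGGCAUUUAUAACCACGACGUGCACUCAUCUUCUUUCGGCAUCA, so the coding DNA strand is GGCTGGTAGGAGTTGAGGCTACGCACCTTACGGGCGGCATTTATAACCACGACGTGCACTCATCTTCTTTCGGCATCA. The template is its reverse complement.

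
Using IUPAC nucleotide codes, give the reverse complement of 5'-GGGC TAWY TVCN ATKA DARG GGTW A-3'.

5'-TWACCCYTHTMATNGBARWTAGCCC-3'

Standard pairs A↔T, G↔C; ambiguity codes pair R↔Y, K↔M, W↔W, D↔H, V↔B, N↔N. Complement (CCCGATWRABGNTAMTHTYCCCAWT), then reverse for 5'→3'.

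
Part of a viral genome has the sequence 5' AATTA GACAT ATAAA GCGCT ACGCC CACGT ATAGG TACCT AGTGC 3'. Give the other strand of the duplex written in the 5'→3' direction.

5'-GCACTAGGTACCTATACGTGGGCGTAGCGCTTTATATGTCTAATT-3'

Pairing A↔T and G↔C gives TTAATCTGTATATTTCGCGATGCGGGTGCATATCCATGGATCACG, running 3'→5'. Reverse for the 5'→3' convention.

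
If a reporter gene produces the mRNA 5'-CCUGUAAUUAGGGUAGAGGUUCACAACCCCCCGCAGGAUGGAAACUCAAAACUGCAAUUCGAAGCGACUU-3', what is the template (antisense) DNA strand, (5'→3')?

5'-AAGTCGCTTCGAATTGCAGTTTTGAGTTTCCATCCTGCGGGGGGTTGTGAACCTCTACCCTAATTACAGG-3'

Replace U with T to get the coding DNA strand: CCTGTAATTAGGGTAGAGGTTCACAACCCCCCGCAGGATGGAAACTCAAAACTGCAATTCGAAGCGACTT. The template strand is its reverse complement (complement GGACATTAATCCCATCTCCAAGTGTTGGGGGGCGTCCTACCTTTGAGTTTTGACGTTAAGCTTCGCTGAA, then reverse).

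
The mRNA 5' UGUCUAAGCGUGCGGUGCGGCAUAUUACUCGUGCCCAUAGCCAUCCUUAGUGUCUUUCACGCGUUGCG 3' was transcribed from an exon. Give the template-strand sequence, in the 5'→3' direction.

5'-CGCAACGCGTGAAAGACACTAAGGATGGCTATGGGCACGAGTAATATGCCGCACCGCACGCTTAGACA-3'

Replace U with T to get the coding DNA strand: TGTCTAAGCGTGCGGTGCGGCATATTACTCGTGCCCATAGCCATCCTTAGTGTCTTTCACGCGTTGCG. The template strand is its reverse complement (complement ACAGATTCGCACGCCACGCCGTATAATGAGCACGGGTATCGGTAGGAATCACAGAAAGTGCGCAACGC, then reverse).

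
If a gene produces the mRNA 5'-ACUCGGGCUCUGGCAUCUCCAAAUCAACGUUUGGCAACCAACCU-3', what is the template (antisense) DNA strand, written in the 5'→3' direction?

5'-AGGTTGGTTGCCAAACGTTGATTTGGAGATGCCAGAGCCCGAGT-3'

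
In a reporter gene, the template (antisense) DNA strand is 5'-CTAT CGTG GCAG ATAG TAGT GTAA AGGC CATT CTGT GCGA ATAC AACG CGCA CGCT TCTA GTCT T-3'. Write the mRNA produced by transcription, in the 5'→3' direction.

5'-AAGACUAGAAGCGUGCGCGUUGUAUUCGCACAGAAUGGCCUUUACACUACUAUCUGCCACGAUAG-3'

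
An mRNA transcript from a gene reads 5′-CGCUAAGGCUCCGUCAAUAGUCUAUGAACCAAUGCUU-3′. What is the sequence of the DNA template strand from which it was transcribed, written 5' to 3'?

5'-AAGCATTGGTTCATAGACTATTGACGGAGCCTTAGCG-3'

Replace U with T to get the coding DNA strand: CGCTAAGGCTCCGTCAATAGTCTATGAACCAATGCTT. The template strand is its reverse complement (complement GCGATTCCGAGGCAGTTATCAGATACTTGGTTACGAA, then reverse).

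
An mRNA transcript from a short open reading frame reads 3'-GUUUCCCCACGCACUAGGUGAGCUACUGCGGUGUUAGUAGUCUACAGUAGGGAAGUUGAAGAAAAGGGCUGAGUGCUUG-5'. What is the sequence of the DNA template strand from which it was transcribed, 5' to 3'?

Written 5'→3' the mRNA is GUUCGUGAGUCGGGAAAAGAAGUUGAAGGGAUGACAUCUGAUGAUUGUGGCGUCAUCGAGUGGAUCACGCACCCCUUUG, so the coding DNA strand is GTTCGTGAGTCGGGAAAAGAAGTTGAAGGGATGACATCTGATGATTGTGGCGTCATCGAGTGGATCACGCACCCCTTTG. The template is its reverse complement.

5'-CAAAGGGGTGCGTGATCCACTCGATGACGCCACAATCATCAGATGTCATCCCTTCAACTTCTTTTCCCGACTCACGAAC-3'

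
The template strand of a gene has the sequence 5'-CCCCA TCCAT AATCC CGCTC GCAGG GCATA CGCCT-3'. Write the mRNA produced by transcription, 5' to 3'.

5'-AGGCGUAUGCCCUGCGAGCGGGAUUAUGGAUGGGG-3'

The mRNA has the sequence of the coding strand (reverse complement of the template) with T→U. Reverse complement of CCCCATCCATAATCCCGCTCGCAGGGCATACGCCT is AGGCGTATGCCCTGCGAGCGGGATTATGGATGGGG; then T→U.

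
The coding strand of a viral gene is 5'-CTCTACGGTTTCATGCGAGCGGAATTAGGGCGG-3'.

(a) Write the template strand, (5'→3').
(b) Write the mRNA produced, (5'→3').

(a) 5′-CCGCCCTAATTCCGCTCGCATGAAACCGTAGAG-3′
(b) 5'-CUCUACGGUUUCAUGCGAGCGGAAUUAGGGCGG-3'

(a) The template strand is the reverse complement of the coding strand: complement GAGATGCCAAAGTACGCTCGCCTTAATCCCGCC, then reverse.
(b) mRNA matches the coding strand with T→U.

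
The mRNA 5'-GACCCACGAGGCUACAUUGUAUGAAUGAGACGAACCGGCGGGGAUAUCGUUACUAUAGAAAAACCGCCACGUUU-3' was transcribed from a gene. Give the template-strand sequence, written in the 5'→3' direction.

Replace U with T to get the coding DNA strand: GACCCACGAGGCTACATTGTATGAATGAGACGAACCGGCGGGGATATCGTTACTATAGAAAAACCGCCACGTTT. The template strand is its reverse complement (complement CTGGGTGCTCCGATGTAACATACTTACTCTGCTTGGCCGCCCCTATAGCAATGATATCTTTTTGGCGGTGCAAA, then reverse).

5′-AAACGTGGCGGTTTTTCTATAGTAACGATATCCCCGCCGGTTCGTCTCATTCATACAATGTAGCCTCGTGGGTC-3′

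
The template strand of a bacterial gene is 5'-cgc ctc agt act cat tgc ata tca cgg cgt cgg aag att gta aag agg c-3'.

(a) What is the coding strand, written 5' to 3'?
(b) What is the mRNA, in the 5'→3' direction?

(a) The coding strand is the reverse complement of the template: complement GCGGAGTCATGAGTAACGTATAGTGCCGCAGCCTTCTAACATTTCTCCG, then reverse.
(b) mRNA has the coding-strand sequence with T→U.

(a) 5'-GCCTCTTTACAATCTTCCGACGCCGTGATATGCAATGAGTACTGAGGCG-3'
(b) 5'-GCCUCUUUACAAUCUUCCGACGCCGUGAUAUGCAAUGAGUACUGAGGCG-3'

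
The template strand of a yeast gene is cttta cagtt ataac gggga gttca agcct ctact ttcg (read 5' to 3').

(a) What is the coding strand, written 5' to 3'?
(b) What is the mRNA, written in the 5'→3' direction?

(a) The coding strand is the reverse complement of the template: complement GAAATGTCAATATTGCCCCTCAAGTTCGGAGATGAAAGC, then reverse.
(b) mRNA has the coding-strand sequence with T→U.

(a) 5′-CGAAAGTAGAGGCTTGAACTCCCCGTTATAACTGTAAAG-3′
(b) 5′-CGAAAGUAGAGGCUUGAACUCCCCGUUAUAACUGUAAAG-3′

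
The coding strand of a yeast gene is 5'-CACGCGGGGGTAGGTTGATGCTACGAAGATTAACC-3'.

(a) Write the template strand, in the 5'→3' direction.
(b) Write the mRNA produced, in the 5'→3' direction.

(a) 5′-GGTTAATCTTCGTAGCATCAACCTACCCCCGCGTG-3′
(b) 5'-CACGCGGGGGUAGGUUGAUGCUACGAAGAUUAACC-3'

(a) The template strand is the reverse complement of the coding strand: complement GTGCGCCCCCATCCAACTACGATGCTTCTAATTGG, then reverse.
(b) mRNA matches the coding strand with T→U.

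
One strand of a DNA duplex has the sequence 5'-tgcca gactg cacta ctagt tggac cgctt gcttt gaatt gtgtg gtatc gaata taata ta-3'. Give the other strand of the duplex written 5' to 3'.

Pairing A↔T and G↔C gives ACGGTCTGACGTGATGATCAACCTGGCGAACGAAACTTAACACACCATAGCTTATATTATAT, running 3'→5'. Reverse for the 5'→3' convention.

5′-TATATTATATTCGATACCACACAATTCAAAGCAAGCGGTCCAACTAGTAGTGCAGTCTGGCA-3′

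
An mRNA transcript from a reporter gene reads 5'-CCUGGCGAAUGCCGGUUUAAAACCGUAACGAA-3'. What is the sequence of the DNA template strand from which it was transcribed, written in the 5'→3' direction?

5'-TTCGTTACGGTTTTAAACCGGCATTCGCCAGG-3'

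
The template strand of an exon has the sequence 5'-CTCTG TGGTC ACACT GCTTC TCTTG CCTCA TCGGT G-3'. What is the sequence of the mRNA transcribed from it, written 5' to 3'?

5'-CACCGAUGAGGCAAGAGAAGCAGUGUGACCACAGAG-3'

The mRNA has the sequence of the coding strand (reverse complement of the template) with T→U. Reverse complement of CTCTGTGGTCACACTGCTTCTCTTGCCTCATCGGTG is CACCGATGAGGCAAGAGAAGCAGTGTGACCACAGAG; then T→U.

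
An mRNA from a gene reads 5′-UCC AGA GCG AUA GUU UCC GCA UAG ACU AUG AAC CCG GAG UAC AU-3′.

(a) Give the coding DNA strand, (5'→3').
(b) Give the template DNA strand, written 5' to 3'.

(a) The coding strand matches the mRNA with U→T.
(b) The template strand is the reverse complement of the coding strand.

(a) 5'-TCCAGAGCGATAGTTTCCGCATAGACTATGAACCCGGAGTACAT-3'
(b) 5′-ATGTACTCCGGGTTCATAGTCTATGCGGAAACTATCGCTCTGGA-3′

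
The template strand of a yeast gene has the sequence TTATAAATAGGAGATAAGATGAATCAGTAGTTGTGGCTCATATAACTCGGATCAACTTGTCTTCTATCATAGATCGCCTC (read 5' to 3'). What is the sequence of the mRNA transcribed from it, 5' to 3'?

5′-GAGGCGAUCUAUGAUAGAAGACAAGUUGAUCCGAGUUAUAUGAGCCACAACUACUGAUUCAUCUUAUCUCCUAUUUAUAA-3′

The mRNA has the sequence of the coding strand (reverse complement of the template) with T→U. Reverse complement of TTATAAATAGGAGATAAGATGAATCAGTAGTTGTGGCTCATATAACTCGGATCAACTTGTCTTCTATCATAGATCGCCTC is GAGGCGATCTATGATAGAAGACAAGTTGATCCGAGTTATATGAGCCACAACTACTGATTCATCTTATCTCCTATTTATAA; then T→U.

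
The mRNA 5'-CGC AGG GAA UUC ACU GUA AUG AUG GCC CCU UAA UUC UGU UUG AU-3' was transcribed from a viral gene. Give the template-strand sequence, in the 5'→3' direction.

5'-ATCAAACAGAATTAAGGGGCCATCATTACAGTGAATTCCCTGCG-3'

Replace U with T to get the coding DNA strand: CGCAGGGAATTCACTGTAATGATGGCCCCTTAATTCTGTTTGAT. The template strand is its reverse complement (complement GCGTCCCTTAAGTGACATTACTACCGGGGAATTAAGACAAACTA, then reverse).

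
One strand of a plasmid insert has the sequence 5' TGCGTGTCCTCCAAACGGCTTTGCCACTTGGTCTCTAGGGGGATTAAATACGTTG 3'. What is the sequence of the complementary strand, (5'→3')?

Pairing A↔T and G↔C gives ACGCACAGGAGGTTTGCCGAAACGGTGAACCAGAGATCCCCCTAATTTATGCAAC, running 3'→5'. Reverse for the 5'→3' convention.

5'-CAACGTATTTAATCCCCCTAGAGACCAAGTGGCAAAGCCGTTTGGAGGACACGCA-3'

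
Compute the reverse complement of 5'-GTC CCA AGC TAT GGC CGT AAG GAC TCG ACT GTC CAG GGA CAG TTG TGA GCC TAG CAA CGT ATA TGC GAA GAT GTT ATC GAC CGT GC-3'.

5'-GCACGGTCGATAACATCTTCGCATATACGTTGCTAGGCTCACAACTGTCCCTGGACAGTCGAGTCCTTACGGCCATAGCTTGGGAC-3'

Reading the sequence 3'→5' and pairing each base (A↔T, G↔C) gives the reverse complement directly.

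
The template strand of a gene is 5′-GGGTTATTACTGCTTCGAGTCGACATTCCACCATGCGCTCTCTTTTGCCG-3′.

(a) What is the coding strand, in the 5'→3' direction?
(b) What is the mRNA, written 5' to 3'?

(a) 5′-CGGCAAAAGAGAGCGCATGGTGGAATGTCGACTCGAAGCAGTAATAACCC-3′
(b) 5′-CGGCAAAAGAGAGCGCAUGGUGGAAUGUCGACUCGAAGCAGUAAUAACCC-3′

(a) The coding strand is the reverse complement of the template: complement CCCAATAATGACGAAGCTCAGCTGTAAGGTGGTACGCGAGAGAAAACGGC, then reverse.
(b) mRNA has the coding-strand sequence with T→U.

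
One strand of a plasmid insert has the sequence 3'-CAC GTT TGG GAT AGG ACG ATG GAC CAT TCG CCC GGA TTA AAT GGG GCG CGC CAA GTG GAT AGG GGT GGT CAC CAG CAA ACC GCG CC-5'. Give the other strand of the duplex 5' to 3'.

The strand is given 3'→5', so its complement runs 5'→3' in the same left-to-right order: pair each base A↔T, G↔C.

5'-GTGCAAACCCTATCCTGCTACCTGGTAAGCGGGCCTAATTTACCCCGCGCGGTTCACCTATCCCCACCAGTGGTCGTTTGGCGCGG-3'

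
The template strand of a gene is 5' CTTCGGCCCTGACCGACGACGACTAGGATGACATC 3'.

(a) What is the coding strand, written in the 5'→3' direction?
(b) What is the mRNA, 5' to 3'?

(a) 5'-GATGTCATCCTAGTCGTCGTCGGTCAGGGCCGAAG-3'
(b) 5'-GAUGUCAUCCUAGUCGUCGUCGGUCAGGGCCGAAG-3'

(a) The coding strand is the reverse complement of the template: complement GAAGCCGGGACTGGCTGCTGCTGATCCTACTGTAG, then reverse.
(b) mRNA has the coding-strand sequence with T→U.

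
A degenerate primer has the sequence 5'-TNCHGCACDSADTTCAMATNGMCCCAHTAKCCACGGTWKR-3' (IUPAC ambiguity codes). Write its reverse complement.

Standard pairs A↔T, G↔C; ambiguity codes pair R↔Y, M↔K, W↔W, S↔S, D↔H, N↔N. Complement (ANGDCGTGHSTHAAGTKTANCKGGGTDATMGGTGCCAWMY), then reverse for 5'→3'.

5′-YMWACCGTGGMTADTGGGKCNATKTGAAHTSHGTGCDGNA-3′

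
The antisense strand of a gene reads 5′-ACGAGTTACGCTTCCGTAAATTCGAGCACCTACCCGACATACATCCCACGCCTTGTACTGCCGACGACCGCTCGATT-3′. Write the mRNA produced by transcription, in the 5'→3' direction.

The mRNA has the sequence of the coding strand (reverse complement of the template) with T→U. Reverse complement of ACGAGTTACGCTTCCGTAAATTCGAGCACCTACCCGACATACATCCCACGCCTTGTACTGCCGACGACCGCTCGATT is AATCGAGCGGTCGTCGGCAGTACAAGGCGTGGGATGTATGTCGGGTAGGTGCTCGAATTTACGGAAGCGTAACTCGT; then T→U.

5'-AAUCGAGCGGUCGUCGGCAGUACAAGGCGUGGGAUGUAUGUCGGGUAGGUGCUCGAAUUUACGGAAGCGUAACUCGU-3'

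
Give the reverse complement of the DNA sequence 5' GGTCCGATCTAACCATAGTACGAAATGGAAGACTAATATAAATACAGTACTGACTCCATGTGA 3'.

Complement each base (A↔T, G↔C): CCAGGCTAGATTGGTATCATGCTTTACCTTCTGATTATATTTATGTCATGACTGAGGTACACT. Then reverse.

5'-TCACATGGAGTCAGTACTGTATTTATATTAGTCTTCCATTTCGTACTATGGTTAGATCGGACC-3'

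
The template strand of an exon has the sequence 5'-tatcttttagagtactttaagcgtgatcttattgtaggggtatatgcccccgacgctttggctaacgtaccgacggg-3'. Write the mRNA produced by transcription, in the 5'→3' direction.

5'-CCCGUCGGUACGUUAGCCAAAGCGUCGGGGGCAUAUACCCCUACAAUAAGAUCACGCUUAAAGUACUCUAAAAGAUA-3'

The mRNA has the sequence of the coding strand (reverse complement of the template) with T→U. Reverse complement of TATCTTTTAGAGTACTTTAAGCGTGATCTTATTGTAGGGGTATATGCCCCCGACGCTTTGGCTAACGTACCGACGGG is CCCGTCGGTACGTTAGCCAAAGCGTCGGGGGCATATACCCCTACAATAAGATCACGCTTAAAGTACTCTAAAAGATA; then T→U.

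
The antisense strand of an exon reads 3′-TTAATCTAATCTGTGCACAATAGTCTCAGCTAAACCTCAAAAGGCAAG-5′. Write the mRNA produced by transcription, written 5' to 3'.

5'-AAUUAGAUUAGACACGUGUUAUCAGAGUCGAUUUGGAGUUUUCCGUUC-3'

Reading the template 3'→5' as shown, RNA polymerase pairs each base (A→U, T→A, G↔C) to build mRNA 5'→3' directly.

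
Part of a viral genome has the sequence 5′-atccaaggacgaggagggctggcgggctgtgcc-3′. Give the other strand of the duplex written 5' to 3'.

5'-GGCACAGCCCGCCAGCCCTCCTCGTCCTTGGAT-3'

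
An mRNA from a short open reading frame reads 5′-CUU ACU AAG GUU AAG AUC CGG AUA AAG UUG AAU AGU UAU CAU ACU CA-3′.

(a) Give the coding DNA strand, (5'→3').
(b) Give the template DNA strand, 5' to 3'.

(a) 5'-CTTACTAAGGTTAAGATCCGGATAAAGTTGAATAGTTATCATACTCA-3'
(b) 5'-TGAGTATGATAACTATTCAACTTTATCCGGATCTTAACCTTAGTAAG-3'

(a) The coding strand matches the mRNA with U→T.
(b) The template strand is the reverse complement of the coding strand.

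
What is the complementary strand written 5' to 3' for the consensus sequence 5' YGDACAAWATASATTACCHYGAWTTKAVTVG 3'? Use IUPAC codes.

5′-CBABTMAAWTCRDGGTAATSTATWTTGTHCR-3′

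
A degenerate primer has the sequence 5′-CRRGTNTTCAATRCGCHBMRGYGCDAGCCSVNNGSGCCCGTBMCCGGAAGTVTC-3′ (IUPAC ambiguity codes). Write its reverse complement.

5'-GABACTTCCGGKVACGGGCSCNNBSGGCTHGCRCYKVDGCGYATTGAANACYYG-3'

Standard pairs A↔T, G↔C; ambiguity codes pair R↔Y, M↔K, S↔S, B↔V, D↔H, N↔N. Complement (GYYCANAAGTTAYGCGDVKYCRCGHTCGGSBNNCSCGGGCAVKGGCCTTCABAG), then reverse for 5'→3'.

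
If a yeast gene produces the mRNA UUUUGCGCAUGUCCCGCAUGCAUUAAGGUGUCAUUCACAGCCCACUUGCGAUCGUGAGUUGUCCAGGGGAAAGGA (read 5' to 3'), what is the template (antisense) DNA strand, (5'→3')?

5'-TCCTTTCCCCTGGACAACTCACGATCGCAAGTGGGCTGTGAATGACACCTTAATGCATGCGGGACATGCGCAAAA-3'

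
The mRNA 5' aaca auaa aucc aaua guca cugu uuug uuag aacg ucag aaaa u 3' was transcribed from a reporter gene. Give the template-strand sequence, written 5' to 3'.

5'-ATTTTCTGACGTTCTAACAAAACAGTGACTATTGGATTTATTGTT-3'

Replace U with T to get the coding DNA strand: AACAATAAATCCAATAGTCACTGTTTTGTTAGAACGTCAGAAAAT. The template strand is its reverse complement (complement TTGTTATTTAGGTTATCAGTGACAAAACAATCTTGCAGTCTTTTA, then reverse).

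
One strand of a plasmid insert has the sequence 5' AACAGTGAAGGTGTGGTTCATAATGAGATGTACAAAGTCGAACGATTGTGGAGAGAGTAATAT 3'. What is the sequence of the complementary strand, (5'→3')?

5'-ATATTACTCTCTCCACAATCGTTCGACTTTGTACATCTCATTATGAACCACACCTTCACTGTT-3'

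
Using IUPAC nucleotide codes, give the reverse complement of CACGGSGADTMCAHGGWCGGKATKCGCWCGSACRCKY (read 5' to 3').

Standard pairs A↔T, G↔C; ambiguity codes pair R↔Y, M↔K, W↔W, S↔S, D↔H. Complement (GTGCCSCTHAKGTDCCWGCCMTAMGCGWGCSTGYGMR), then reverse for 5'→3'.

5'-RMGYGTSCGWGCGMATMCCGWCCDTGKAHTCSCCGTG-3'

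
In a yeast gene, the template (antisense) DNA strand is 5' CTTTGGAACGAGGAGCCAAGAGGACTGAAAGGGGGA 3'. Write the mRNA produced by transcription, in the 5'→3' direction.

The mRNA has the sequence of the coding strand (reverse complement of the template) with T→U. Reverse complement of CTTTGGAACGAGGAGCCAAGAGGACTGAAAGGGGGA is TCCCCCTTTCAGTCCTCTTGGCTCCTCGTTCCAAAG; then T→U.

5'-UCCCCCUUUCAGUCCUCUUGGCUCCUCGUUCCAAAG-3'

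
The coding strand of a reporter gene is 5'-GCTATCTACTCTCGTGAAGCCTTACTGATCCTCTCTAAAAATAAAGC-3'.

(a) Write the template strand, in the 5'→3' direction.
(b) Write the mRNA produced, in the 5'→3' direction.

(a) The template strand is the reverse complement of the coding strand: complement CGATAGATGAGAGCACTTCGGAATGACTAGGAGAGATTTTTATTTCG, then reverse.
(b) mRNA matches the coding strand with T→U.

(a) 5'-GCTTTATTTTTAGAGAGGATCAGTAAGGCTTCACGAGAGTAGATAGC-3'
(b) 5'-GCUAUCUACUCUCGUGAAGCCUUACUGAUCCUCUCUAAAAAUAAAGC-3'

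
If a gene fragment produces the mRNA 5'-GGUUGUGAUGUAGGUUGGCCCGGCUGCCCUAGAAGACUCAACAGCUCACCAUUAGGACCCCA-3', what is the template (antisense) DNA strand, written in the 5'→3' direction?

5'-TGGGGTCCTAATGGTGAGCTGTTGAGTCTTCTAGGGCAGCCGGGCCAACCTACATCACAACC-3'

Replace U with T to get the coding DNA strand: GGTTGTGATGTAGGTTGGCCCGGCTGCCCTAGAAGACTCAACAGCTCACCATTAGGACCCCA. The template strand is its reverse complement (complement CCAACACTACATCCAACCGGGCCGACGGGATCTTCTGAGTTGTCGAGTGGTAATCCTGGGGT, then reverse).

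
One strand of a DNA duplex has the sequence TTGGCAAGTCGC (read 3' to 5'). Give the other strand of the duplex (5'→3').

The strand is given 3'→5', so its complement runs 5'→3' in the same left-to-right order: pair each base A↔T, G↔C.

5'-AACCGTTCAGCG-3'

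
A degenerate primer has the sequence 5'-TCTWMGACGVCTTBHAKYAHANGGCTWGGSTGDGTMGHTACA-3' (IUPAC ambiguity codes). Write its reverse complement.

5′-TGTADCKACHCASCCWAGCCNTDTRMTDVAAGBCGTCKWAGA-3′

Standard pairs A↔T, G↔C; ambiguity codes pair Y↔R, M↔K, W↔W, S↔S, B↔V, D↔H, N↔N. Complement (AGAWKCTGCBGAAVDTMRTDTNCCGAWCCSACHCAKCDATGT), then reverse for 5'→3'.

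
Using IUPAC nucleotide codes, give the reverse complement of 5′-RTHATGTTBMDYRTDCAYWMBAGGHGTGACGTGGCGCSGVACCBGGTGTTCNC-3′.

5'-GNGAACACCVGGTBCSGCGCCACGTCACDCCTVKWRTGHAYRHKVAACATDAY-3'

Standard pairs A↔T, G↔C; ambiguity codes pair R↔Y, M↔K, W↔W, S↔S, B↔V, D↔H, N↔N. Complement (YADTACAAVKHRYAHGTRWKVTCCDCACTGCACCGCGSCBTGGVCCACAAGNG), then reverse for 5'→3'.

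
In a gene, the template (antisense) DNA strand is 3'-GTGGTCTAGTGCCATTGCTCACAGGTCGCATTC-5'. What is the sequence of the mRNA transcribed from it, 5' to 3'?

5'-CACCAGAUCACGGUAACGAGUGUCCAGCGUAAG-3'

Reading the template 3'→5' as shown, RNA polymerase pairs each base (A→U, T→A, G↔C) to build mRNA 5'→3' directly.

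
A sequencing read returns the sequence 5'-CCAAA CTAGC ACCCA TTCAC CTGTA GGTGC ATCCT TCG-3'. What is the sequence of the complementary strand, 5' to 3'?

5′-CGAAGGATGCACCTACAGGTGAATGGGTGCTAGTTTGG-3′

The complement of CCAAACTAGCACCCATTCACCTGTAGGTGCATCCTTCG is GGTTTGATCGTGGGTAAGTGGACATCCACGTAGGAAGC (A↔T, G↔C). DNA strands are antiparallel, so the complementary strand runs 3'→5'; reversing gives the 5'→3' form.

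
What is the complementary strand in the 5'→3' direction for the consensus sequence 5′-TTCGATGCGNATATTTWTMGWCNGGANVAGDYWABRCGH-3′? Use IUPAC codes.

5'-DCGYVTWRHCTBNTCCNGWCKAWAAATATNCGCATCGAA-3'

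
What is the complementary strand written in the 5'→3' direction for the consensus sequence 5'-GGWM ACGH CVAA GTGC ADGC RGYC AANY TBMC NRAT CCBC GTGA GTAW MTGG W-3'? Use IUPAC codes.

5'-WCCAKWTACTCACGVGGATYNGKVARNTTGRCYGCHTGCACTTBGDCGTKWCC-3'

Standard pairs A↔T, G↔C; ambiguity codes pair R↔Y, M↔K, W↔W, B↔V, D↔H, N↔N. Complement (CCWKTGCDGBTTCACGTHCGYCRGTTNRAVKGNYTAGGVGCACTCATWKACCW), then reverse for 5'→3'.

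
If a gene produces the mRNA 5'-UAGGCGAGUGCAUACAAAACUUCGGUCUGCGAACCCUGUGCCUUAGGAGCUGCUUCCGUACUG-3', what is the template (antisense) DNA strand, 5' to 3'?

5′-CAGTACGGAAGCAGCTCCTAAGGCACAGGGTTCGCAGACCGAAGTTTTGTATGCACTCGCCTA-3′

Replace U with T to get the coding DNA strand: TAGGCGAGTGCATACAAAACTTCGGTCTGCGAACCCTGTGCCTTAGGAGCTGCTTCCGTACTG. The template strand is its reverse complement (complement ATCCGCTCACGTATGTTTTGAAGCCAGACGCTTGGGACACGGAATCCTCGACGAAGGCATGAC, then reverse).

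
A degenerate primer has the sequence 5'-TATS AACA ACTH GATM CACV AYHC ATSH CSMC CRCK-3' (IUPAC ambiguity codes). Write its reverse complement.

5′-MGYGGKSGDSATGDRTBGTGKATCDAGTTGTTSATA-3′

Standard pairs A↔T, G↔C; ambiguity codes pair R↔Y, M↔K, S↔S, H↔D, V↔B. Complement (ATASTTGTTGADCTAKGTGBTRDGTASDGSKGGYGM), then reverse for 5'→3'.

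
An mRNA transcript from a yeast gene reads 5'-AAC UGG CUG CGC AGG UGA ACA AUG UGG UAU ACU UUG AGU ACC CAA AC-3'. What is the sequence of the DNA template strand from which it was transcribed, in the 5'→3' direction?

Replace U with T to get the coding DNA strand: AACTGGCTGCGCAGGTGAACAATGTGGTATACTTTGAGTACCCAAAC. The template strand is its reverse complement (complement TTGACCGACGCGTCCACTTGTTACACCATATGAAACTCATGGGTTTG, then reverse).

5′-GTTTGGGTACTCAAAGTATACCACATTGTTCACCTGCGCAGCCAGTT-3′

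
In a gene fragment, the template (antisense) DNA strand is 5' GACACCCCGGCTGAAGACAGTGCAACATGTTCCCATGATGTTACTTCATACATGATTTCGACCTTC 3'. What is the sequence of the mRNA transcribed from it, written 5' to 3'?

5'-GAAGGUCGAAAUCAUGUAUGAAGUAACAUCAUGGGAACAUGUUGCACUGUCUUCAGCCGGGGUGUC-3'

The mRNA has the sequence of the coding strand (reverse complement of the template) with T→U. Reverse complement of GACACCCCGGCTGAAGACAGTGCAACATGTTCCCATGATGTTACTTCATACATGATTTCGACCTTC is GAAGGTCGAAATCATGTATGAAGTAACATCATGGGAACATGTTGCACTGTCTTCAGCCGGGGTGTC; then T→U.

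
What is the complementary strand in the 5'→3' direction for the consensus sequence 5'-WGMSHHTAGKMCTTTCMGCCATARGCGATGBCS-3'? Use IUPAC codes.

5'-SGVCATCGCYTATGGCKGAAAGKMCTADDSKCW-3'

Standard pairs A↔T, G↔C; ambiguity codes pair R↔Y, M↔K, W↔W, S↔S, B↔V, H↔D. Complement (WCKSDDATCMKGAAAGKCGGTATYCGCTACVGS), then reverse for 5'→3'.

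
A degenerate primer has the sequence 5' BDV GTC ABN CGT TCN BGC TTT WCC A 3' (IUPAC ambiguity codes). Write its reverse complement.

Standard pairs A↔T, G↔C; ambiguity codes pair W↔W, B↔V, D↔H, N↔N. Complement (VHBCAGTVNGCAAGNVCGAAAWGGT), then reverse for 5'→3'.

5'-TGGWAAAGCVNGAACGNVTGACBHV-3'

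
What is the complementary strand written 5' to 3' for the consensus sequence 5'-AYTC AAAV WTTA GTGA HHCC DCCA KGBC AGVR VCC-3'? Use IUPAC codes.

5'-GGBYBCTGVCMTGGHGGDDTCACTAAWBTTTGART-3'

Standard pairs A↔T, G↔C; ambiguity codes pair R↔Y, K↔M, W↔W, B↔V, D↔H. Complement (TRAGTTTBWAATCACTDDGGHGGTMCVGTCBYBGG), then reverse for 5'→3'.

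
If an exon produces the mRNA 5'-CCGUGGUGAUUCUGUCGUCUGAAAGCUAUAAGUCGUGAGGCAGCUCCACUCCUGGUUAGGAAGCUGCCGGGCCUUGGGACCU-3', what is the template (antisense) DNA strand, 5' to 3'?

5′-AGGTCCCAAGGCCCGGCAGCTTCCTAACCAGGAGTGGAGCTGCCTCACGACTTATAGCTTTCAGACGACAGAATCACCACGG-3′

Replace U with T to get the coding DNA strand: CCGTGGTGATTCTGTCGTCTGAAAGCTATAAGTCGTGAGGCAGCTCCACTCCTGGTTAGGAAGCTGCCGGGCCTTGGGACCT. The template strand is its reverse complement (complement GGCACCACTAAGACAGCAGACTTTCGATATTCAGCACTCCGTCGAGGTGAGGACCAATCCTTCGACGGCCCGGAACCCTGGA, then reverse).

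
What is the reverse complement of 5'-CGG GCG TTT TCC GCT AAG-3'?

5'-CTTAGCGGAAAACGCCCG-3'

Complement each base (A↔T, G↔C): GCCCGCAAAAGGCGATTC. Then reverse.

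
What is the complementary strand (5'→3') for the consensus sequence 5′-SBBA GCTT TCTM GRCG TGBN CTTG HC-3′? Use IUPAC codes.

5'-GDCAAGNVCACGYCKAGAAAGCTVVS-3'

Standard pairs A↔T, G↔C; ambiguity codes pair R↔Y, M↔K, S↔S, B↔V, H↔D, N↔N. Complement (SVVTCGAAAGAKCYGCACVNGAACDG), then reverse for 5'→3'.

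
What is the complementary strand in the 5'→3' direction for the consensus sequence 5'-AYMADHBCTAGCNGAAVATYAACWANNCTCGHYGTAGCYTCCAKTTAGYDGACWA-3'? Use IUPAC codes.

Standard pairs A↔T, G↔C; ambiguity codes pair Y↔R, M↔K, W↔W, B↔V, D↔H, N↔N. Complement (TRKTHDVGATCGNCTTBTARTTGWTNNGAGCDRCATCGRAGGTMAATCRHCTGWT), then reverse for 5'→3'.

5'-TWGTCHRCTAAMTGGARGCTACRDCGAGNNTWGTTRATBTTCNGCTAGVDHTKRT-3'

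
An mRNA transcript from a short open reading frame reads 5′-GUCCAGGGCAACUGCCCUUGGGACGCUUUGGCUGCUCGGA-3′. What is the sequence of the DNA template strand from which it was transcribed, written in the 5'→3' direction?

Replace U with T to get the coding DNA strand: GTCCAGGGCAACTGCCCTTGGGACGCTTTGGCTGCTCGGA. The template strand is its reverse complement (complement CAGGTCCCGTTGACGGGAACCCTGCGAAACCGACGAGCCT, then reverse).

5'-TCCGAGCAGCCAAAGCGTCCCAAGGGCAGTTGCCCTGGAC-3'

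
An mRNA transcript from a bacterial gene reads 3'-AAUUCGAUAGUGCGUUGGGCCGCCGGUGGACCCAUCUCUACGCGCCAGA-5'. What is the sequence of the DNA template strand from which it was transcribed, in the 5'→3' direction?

5′-TTAAGCTATCACGCAACCCGGCGGCCACCTGGGTAGAGATGCGCGGTCT-3′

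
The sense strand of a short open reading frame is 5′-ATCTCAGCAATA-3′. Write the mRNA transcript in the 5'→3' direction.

The mRNA is synthesized from the template strand, so it matches the coding strand with T replaced by U.

5′-AUCUCAGCAAUA-3′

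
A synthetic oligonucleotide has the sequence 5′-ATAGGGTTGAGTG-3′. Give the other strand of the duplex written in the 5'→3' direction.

5'-CACTCAACCCTAT-3'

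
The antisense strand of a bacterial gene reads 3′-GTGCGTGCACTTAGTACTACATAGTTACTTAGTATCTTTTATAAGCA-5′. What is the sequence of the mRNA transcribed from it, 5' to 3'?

Reading the template 3'→5' as shown, RNA polymerase pairs each base (A→U, T→A, G↔C) to build mRNA 5'→3' directly.

5'-CACGCACGUGAAUCAUGAUGUAUCAAUGAAUCAUAGAAAAUAUUCGU-3'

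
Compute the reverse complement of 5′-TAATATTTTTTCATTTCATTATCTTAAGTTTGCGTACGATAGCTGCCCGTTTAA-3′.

Reading the sequence 3'→5' and pairing each base (A↔T, G↔C) gives the reverse complement directly.

5'-TTAAACGGGCAGCTATCGTACGCAAACTTAAGATAATGAAATGAAAAAATATTA-3'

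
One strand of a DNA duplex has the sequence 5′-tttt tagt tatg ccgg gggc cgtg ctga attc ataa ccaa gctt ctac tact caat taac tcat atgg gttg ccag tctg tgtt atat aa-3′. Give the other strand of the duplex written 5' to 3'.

The complement of TTTTTAGTTATGCCGGGGGCCGTGCTGAATTCATAACCAAGCTTCTACTACTCAATTAACTCATATGGGTTGCCAGTCTGTGTTATATAA is AAAAATCAATACGGCCCCCGGCACGACTTAAGTATTGGTTCGAAGATGATGAGTTAATTGAGTATACCCAACGGTCAGACACAATATATT (A↔T, G↔C). DNA strands are antiparallel, so the complementary strand runs 3'→5'; reversing gives the 5'→3' form.

5'-TTATATAACACAGACTGGCAACCCATATGAGTTAATTGAGTAGTAGAAGCTTGGTTATGAATTCAGCACGGCCCCCGGCATAACTAAAAA-3'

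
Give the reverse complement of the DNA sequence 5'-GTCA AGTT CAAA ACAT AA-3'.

Reading the sequence 3'→5' and pairing each base (A↔T, G↔C) gives the reverse complement directly.

5'-TTATGTTTTGAACTTGAC-3'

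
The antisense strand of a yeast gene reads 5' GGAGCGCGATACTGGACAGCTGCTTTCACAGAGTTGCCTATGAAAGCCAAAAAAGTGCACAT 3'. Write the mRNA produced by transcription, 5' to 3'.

5'-AUGUGCACUUUUUUGGCUUUCAUAGGCAACUCUGUGAAAGCAGCUGUCCAGUAUCGCGCUCC-3'

RNA polymerase reads the template 3'→5' and synthesizes mRNA 5'→3' by base-pairing (A→U, T→A, G↔C). The complement of the template is CCTCGCGCTATGACCTGTCGACGAAAGTGTCTCAACGGATACTTTCGGTTTTTTCACGTGTA; antiparallel, so 5'→3' the coding strand is ATGTGCACTTTTTTGGCTTTCATAGGCAACTCTGTGAAAGCAGCTGTCCAGTATCGCGCTCC. Replace T with U for the mRNA.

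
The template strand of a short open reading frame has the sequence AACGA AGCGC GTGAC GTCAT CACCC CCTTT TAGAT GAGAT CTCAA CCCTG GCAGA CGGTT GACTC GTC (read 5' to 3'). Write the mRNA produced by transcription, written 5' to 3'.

5'-GACGAGUCAACCGUCUGCCAGGGUUGAGAUCUCAUCUAAAAGGGGGUGAUGACGUCACGCGCUUCGUU-3'

RNA polymerase reads the template 3'→5' and synthesizes mRNA 5'→3' by base-pairing (A→U, T→A, G↔C). The complement of the template is TTGCTTCGCGCACTGCAGTAGTGGGGGAAAATCTACTCTAGAGTTGGGACCGTCTGCCAACTGAGCAG; antiparallel, so 5'→3' the coding strand is GACGAGTCAACCGTCTGCCAGGGTTGAGATCTCATCTAAAAGGGGGTGATGACGTCACGCGCTTCGTT. Replace T with U for the mRNA.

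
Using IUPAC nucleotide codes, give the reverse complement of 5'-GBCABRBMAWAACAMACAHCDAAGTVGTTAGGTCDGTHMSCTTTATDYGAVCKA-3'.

5′-TMGBTCRHATAAAGSKDACHGACCTAACBACTTHGDTGTKTGTTWTKVYVTGVC-3′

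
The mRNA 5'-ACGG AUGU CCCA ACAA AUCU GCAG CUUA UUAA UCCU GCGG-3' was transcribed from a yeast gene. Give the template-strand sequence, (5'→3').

Replace U with T to get the coding DNA strand: ACGGATGTCCCAACAAATCTGCAGCTTATTAATCCTGCGG. The template strand is its reverse complement (complement TGCCTACAGGGTTGTTTAGACGTCGAATAATTAGGACGCC, then reverse).

5'-CCGCAGGATTAATAAGCTGCAGATTTGTTGGGACATCCGT-3'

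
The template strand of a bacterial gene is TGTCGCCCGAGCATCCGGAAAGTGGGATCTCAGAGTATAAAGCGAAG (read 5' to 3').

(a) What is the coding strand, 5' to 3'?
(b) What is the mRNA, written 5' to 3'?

(a) The coding strand is the reverse complement of the template: complement ACAGCGGGCTCGTAGGCCTTTCACCCTAGAGTCTCATATTTCGCTTC, then reverse.
(b) mRNA has the coding-strand sequence with T→U.

(a) 5′-CTTCGCTTTATACTCTGAGATCCCACTTTCCGGATGCTCGGGCGACA-3′
(b) 5'-CUUCGCUUUAUACUCUGAGAUCCCACUUUCCGGAUGCUCGGGCGACA-3'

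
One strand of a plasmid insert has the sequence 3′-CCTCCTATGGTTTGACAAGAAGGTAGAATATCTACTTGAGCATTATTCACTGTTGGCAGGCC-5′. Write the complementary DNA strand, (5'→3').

The strand is given 3'→5', so its complement runs 5'→3' in the same left-to-right order: pair each base A↔T, G↔C.

5'-GGAGGATACCAAACTGTTCTTCCATCTTATAGATGAACTCGTAATAAGTGACAACCGTCCGG-3'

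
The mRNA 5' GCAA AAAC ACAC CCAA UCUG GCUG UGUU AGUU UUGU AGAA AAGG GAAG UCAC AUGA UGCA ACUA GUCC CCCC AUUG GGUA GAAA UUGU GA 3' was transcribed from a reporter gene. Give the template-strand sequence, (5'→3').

Replace U with T to get the coding DNA strand: GCAAAAACACACCCAATCTGGCTGTGTTAGTTTTGTAGAAAAGGGAAGTCACATGATGCAACTAGTCCCCCCATTGGGTAGAAATTGTGA. The template strand is its reverse complement (complement CGTTTTTGTGTGGGTTAGACCGACACAATCAAAACATCTTTTCCCTTCAGTGTACTACGTTGATCAGGGGGGTAACCCATCTTTAACACT, then reverse).

5'-TCACAATTTCTACCCAATGGGGGGACTAGTTGCATCATGTGACTTCCCTTTTCTACAAAACTAACACAGCCAGATTGGGTGTGTTTTTGC-3'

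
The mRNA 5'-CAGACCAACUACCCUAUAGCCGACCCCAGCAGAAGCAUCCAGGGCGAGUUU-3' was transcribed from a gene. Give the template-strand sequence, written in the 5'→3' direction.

5'-AAACTCGCCCTGGATGCTTCTGCTGGGGTCGGCTATAGGGTAGTTGGTCTG-3'

Replace U with T to get the coding DNA strand: CAGACCAACTACCCTATAGCCGACCCCAGCAGAAGCATCCAGGGCGAGTTT. The template strand is its reverse complement (complement GTCTGGTTGATGGGATATCGGCTGGGGTCGTCTTCGTAGGTCCCGCTCAAA, then reverse).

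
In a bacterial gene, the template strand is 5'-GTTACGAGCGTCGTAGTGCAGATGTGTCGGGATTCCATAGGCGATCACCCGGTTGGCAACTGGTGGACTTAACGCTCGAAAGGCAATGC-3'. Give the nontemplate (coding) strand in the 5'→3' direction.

5'-GCATTGCCTTTCGAGCGTTAAGTCCACCAGTTGCCAACCGGGTGATCGCCTATGGAATCCCGACACATCTGCACTACGACGCTCGTAAC-3'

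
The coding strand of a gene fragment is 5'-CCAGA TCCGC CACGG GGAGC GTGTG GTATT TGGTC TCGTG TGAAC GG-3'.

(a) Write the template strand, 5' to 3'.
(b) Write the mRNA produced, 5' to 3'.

(a) 5'-CCGTTCACACGAGACCAAATACCACACGCTCCCCGTGGCGGATCTGG-3'
(b) 5'-CCAGAUCCGCCACGGGGAGCGUGUGGUAUUUGGUCUCGUGUGAACGG-3'

(a) The template strand is the reverse complement of the coding strand: complement GGTCTAGGCGGTGCCCCTCGCACACCATAAACCAGAGCACACTTGCC, then reverse.
(b) mRNA matches the coding strand with T→U.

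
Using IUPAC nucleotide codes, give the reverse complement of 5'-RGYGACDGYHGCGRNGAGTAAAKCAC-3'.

5'-GTGMTTTACTCNYCGCDRCHGTCRCY-3'

Standard pairs A↔T, G↔C; ambiguity codes pair R↔Y, K↔M, D↔H, N↔N. Complement (YCRCTGHCRDCGCYNCTCATTTMGTG), then reverse for 5'→3'.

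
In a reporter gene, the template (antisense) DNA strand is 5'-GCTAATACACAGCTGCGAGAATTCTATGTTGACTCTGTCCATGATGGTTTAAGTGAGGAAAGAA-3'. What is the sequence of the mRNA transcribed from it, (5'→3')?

The mRNA has the sequence of the coding strand (reverse complement of the template) with T→U. Reverse complement of GCTAATACACAGCTGCGAGAATTCTATGTTGACTCTGTCCATGATGGTTTAAGTGAGGAAAGAA is TTCTTTCCTCACTTAAACCATCATGGACAGAGTCAACATAGAATTCTCGCAGCTGTGTATTAGC; then T→U.

5'-UUCUUUCCUCACUUAAACCAUCAUGGACAGAGUCAACAUAGAAUUCUCGCAGCUGUGUAUUAGC-3'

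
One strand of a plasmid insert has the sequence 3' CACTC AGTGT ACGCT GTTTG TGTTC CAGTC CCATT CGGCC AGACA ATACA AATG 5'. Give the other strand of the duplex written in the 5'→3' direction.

The strand is given 3'→5', so its complement runs 5'→3' in the same left-to-right order: pair each base A↔T, G↔C.

5'-GTGAGTCACATGCGACAAACACAAGGTCAGGGTAAGCCGGTCTGTTATGTTTAC-3'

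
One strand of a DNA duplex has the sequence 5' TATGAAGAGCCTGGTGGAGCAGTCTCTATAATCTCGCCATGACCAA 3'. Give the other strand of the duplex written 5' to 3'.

5'-TTGGTCATGGCGAGATTATAGAGACTGCTCCACCAGGCTCTTCATA-3'

Pairing A↔T and G↔C gives ATACTTCTCGGACCACCTCGTCAGAGATATTAGAGCGGTACTGGTT, running 3'→5'. Reverse for the 5'→3' convention.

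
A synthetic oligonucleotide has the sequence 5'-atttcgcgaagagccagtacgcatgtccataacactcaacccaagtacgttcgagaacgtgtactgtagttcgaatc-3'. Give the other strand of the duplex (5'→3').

5′-GATTCGAACTACAGTACACGTTCTCGAACGTACTTGGGTTGAGTGTTATGGACATGCGTACTGGCTCTTCGCGAAAT-3′

The complement of ATTTCGCGAAGAGCCAGTACGCATGTCCATAACACTCAACCCAAGTACGTTCGAGAACGTGTACTGTAGTTCGAATC is TAAAGCGCTTCTCGGTCATGCGTACAGGTATTGTGAGTTGGGTTCATGCAAGCTCTTGCACATGACATCAAGCTTAG (A↔T, G↔C). DNA strands are antiparallel, so the complementary strand runs 3'→5'; reversing gives the 5'→3' form.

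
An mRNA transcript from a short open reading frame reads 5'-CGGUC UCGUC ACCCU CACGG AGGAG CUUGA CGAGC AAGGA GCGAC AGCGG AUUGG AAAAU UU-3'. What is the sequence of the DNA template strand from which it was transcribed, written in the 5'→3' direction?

5'-AAATTTTCCAATCCGCTGTCGCTCCTTGCTCGTCAAGCTCCTCCGTGAGGGTGACGAGACCG-3'

Replace U with T to get the coding DNA strand: CGGTCTCGTCACCCTCACGGAGGAGCTTGACGAGCAAGGAGCGACAGCGGATTGGAAAATTT. The template strand is its reverse complement (complement GCCAGAGCAGTGGGAGTGCCTCCTCGAACTGCTCGTTCCTCGCTGTCGCCTAACCTTTTAAA, then reverse).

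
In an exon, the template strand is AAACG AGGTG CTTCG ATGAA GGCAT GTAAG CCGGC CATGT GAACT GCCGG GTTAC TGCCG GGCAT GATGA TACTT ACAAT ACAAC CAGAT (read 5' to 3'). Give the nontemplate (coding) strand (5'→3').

5′-ATCTGGTTGTATTGTAAGTATCATCATGCCCGGCAGTAACCCGGCAGTTCACATGGCCGGCTTACATGCCTTCATCGAAGCACCTCGTTT-3′

The coding strand is complementary and antiparallel to the template: take the complement (A↔T, G↔C) and reverse.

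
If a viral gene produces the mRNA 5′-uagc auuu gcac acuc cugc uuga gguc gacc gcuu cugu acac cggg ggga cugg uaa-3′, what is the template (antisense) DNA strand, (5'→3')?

Replace U with T to get the coding DNA strand: TAGCATTTGCACACTCCTGCTTGAGGTCGACCGCTTCTGTACACCGGGGGGACTGGTAA. The template strand is its reverse complement (complement ATCGTAAACGTGTGAGGACGAACTCCAGCTGGCGAAGACATGTGGCCCCCCTGACCATT, then reverse).

5'-TTACCAGTCCCCCCGGTGTACAGAAGCGGTCGACCTCAAGCAGGAGTGTGCAAATGCTA-3'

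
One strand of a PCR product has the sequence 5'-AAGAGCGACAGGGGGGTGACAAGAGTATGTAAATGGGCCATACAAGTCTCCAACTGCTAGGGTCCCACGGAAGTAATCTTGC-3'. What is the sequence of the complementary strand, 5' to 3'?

5'-GCAAGATTACTTCCGTGGGACCCTAGCAGTTGGAGACTTGTATGGCCCATTTACATACTCTTGTCACCCCCCTGTCGCTCTT-3'

The complement of AAGAGCGACAGGGGGGTGACAAGAGTATGTAAATGGGCCATACAAGTCTCCAACTGCTAGGGTCCCACGGAAGTAATCTTGC is TTCTCGCTGTCCCCCCACTGTTCTCATACATTTACCCGGTATGTTCAGAGGTTGACGATCCCAGGGTGCCTTCATTAGAACG (A↔T, G↔C). DNA strands are antiparallel, so the complementary strand runs 3'→5'; reversing gives the 5'→3' form.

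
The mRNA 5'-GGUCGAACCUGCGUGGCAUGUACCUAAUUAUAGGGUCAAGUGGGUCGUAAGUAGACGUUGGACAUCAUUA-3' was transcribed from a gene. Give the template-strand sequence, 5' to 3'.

5'-TAATGATGTCCAACGTCTACTTACGACCCACTTGACCCTATAATTAGGTACATGCCACGCAGGTTCGACC-3'

Replace U with T to get the coding DNA strand: GGTCGAACCTGCGTGGCATGTACCTAATTATAGGGTCAAGTGGGTCGTAAGTAGACGTTGGACATCATTA. The template strand is its reverse complement (complement CCAGCTTGGACGCACCGTACATGGATTAATATCCCAGTTCACCCAGCATTCATCTGCAACCTGTAGTAAT, then reverse).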